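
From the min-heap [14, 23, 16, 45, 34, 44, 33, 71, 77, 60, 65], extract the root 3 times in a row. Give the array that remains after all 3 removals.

[33, 34, 44, 45, 60, 77, 65, 71]

extract-min #1 returns 14:
  remove root 14; move last element 65 to root → [65, 23, 16, 45, 34, 44, 33, 71, 77, 60]
  65 vs smaller child 16 at index 2, swap → [16, 23, 65, 45, 34, 44, 33, 71, 77, 60]
  65 vs smaller child 33 at index 6, swap → [16, 23, 33, 45, 34, 44, 65, 71, 77, 60]
extract-min #2 returns 16:
  remove root 16; move last element 60 to root → [60, 23, 33, 45, 34, 44, 65, 71, 77]
  60 vs smaller child 23 at index 1, swap → [23, 60, 33, 45, 34, 44, 65, 71, 77]
  60 vs smaller child 34 at index 4, swap → [23, 34, 33, 45, 60, 44, 65, 71, 77]
extract-min #3 returns 23:
  remove root 23; move last element 77 to root → [77, 34, 33, 45, 60, 44, 65, 71]
  77 vs smaller child 33 at index 2, swap → [33, 34, 77, 45, 60, 44, 65, 71]
  77 vs smaller child 44 at index 5, swap → [33, 34, 44, 45, 60, 77, 65, 71]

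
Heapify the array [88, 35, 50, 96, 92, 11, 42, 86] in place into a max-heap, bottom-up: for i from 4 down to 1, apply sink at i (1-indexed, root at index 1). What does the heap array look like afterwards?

[96, 92, 50, 86, 88, 11, 42, 35]

sift down from index 4: already satisfies heap property
sift down from index 3: already satisfies heap property
sift down from index 2:
  35 vs larger child 96 at index 4, swap → [88, 96, 50, 35, 92, 11, 42, 86]
  35 vs only child 86 at index 8, swap → [88, 96, 50, 86, 92, 11, 42, 35]
sift down from index 1:
  88 vs larger child 96 at index 2, swap → [96, 88, 50, 86, 92, 11, 42, 35]
  88 vs larger child 92 at index 5, swap → [96, 92, 50, 86, 88, 11, 42, 35]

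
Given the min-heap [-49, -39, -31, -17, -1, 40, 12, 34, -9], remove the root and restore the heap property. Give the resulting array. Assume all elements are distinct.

remove root -49; move last element -9 to root → [-9, -39, -31, -17, -1, 40, 12, 34]
-9 vs smaller child -39 at index 1, swap → [-39, -9, -31, -17, -1, 40, 12, 34]
-9 vs smaller child -17 at index 3, swap → [-39, -17, -31, -9, -1, 40, 12, 34]

[-39, -17, -31, -9, -1, 40, 12, 34]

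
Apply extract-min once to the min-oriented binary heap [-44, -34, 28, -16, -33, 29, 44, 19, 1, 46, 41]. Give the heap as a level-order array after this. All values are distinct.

remove root -44; move last element 41 to root → [41, -34, 28, -16, -33, 29, 44, 19, 1, 46]
41 vs smaller child -34 at index 1, swap → [-34, 41, 28, -16, -33, 29, 44, 19, 1, 46]
41 vs smaller child -33 at index 4, swap → [-34, -33, 28, -16, 41, 29, 44, 19, 1, 46]

[-34, -33, 28, -16, 41, 29, 44, 19, 1, 46]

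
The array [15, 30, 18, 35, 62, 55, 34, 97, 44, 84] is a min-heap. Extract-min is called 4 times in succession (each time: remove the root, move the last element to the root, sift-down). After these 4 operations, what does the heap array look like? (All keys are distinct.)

[35, 44, 55, 84, 62, 97]

extract-min #1 returns 15:
  remove root 15; move last element 84 to root → [84, 30, 18, 35, 62, 55, 34, 97, 44]
  84 vs smaller child 18 at index 2, swap → [18, 30, 84, 35, 62, 55, 34, 97, 44]
  84 vs smaller child 34 at index 6, swap → [18, 30, 34, 35, 62, 55, 84, 97, 44]
extract-min #2 returns 18:
  remove root 18; move last element 44 to root → [44, 30, 34, 35, 62, 55, 84, 97]
  44 vs smaller child 30 at index 1, swap → [30, 44, 34, 35, 62, 55, 84, 97]
  44 vs smaller child 35 at index 3, swap → [30, 35, 34, 44, 62, 55, 84, 97]
extract-min #3 returns 30:
  remove root 30; move last element 97 to root → [97, 35, 34, 44, 62, 55, 84]
  97 vs smaller child 34 at index 2, swap → [34, 35, 97, 44, 62, 55, 84]
  97 vs smaller child 55 at index 5, swap → [34, 35, 55, 44, 62, 97, 84]
extract-min #4 returns 34:
  remove root 34; move last element 84 to root → [84, 35, 55, 44, 62, 97]
  84 vs smaller child 35 at index 1, swap → [35, 84, 55, 44, 62, 97]
  84 vs smaller child 44 at index 3, swap → [35, 44, 55, 84, 62, 97]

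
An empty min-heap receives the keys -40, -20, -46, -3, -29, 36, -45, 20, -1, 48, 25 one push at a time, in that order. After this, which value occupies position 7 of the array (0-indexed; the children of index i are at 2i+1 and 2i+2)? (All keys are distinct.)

20

Insert -40:
  append -40 at index 0 → [-40] (no swap needed)
Insert -20:
  append -20 at index 1 → [-40, -20] (no swap needed)
Insert -46:
  append -46 at index 2 → [-40, -20, -46]
  -46 < parent -40 at index 0, swap → [-46, -20, -40]
Insert -3:
  append -3 at index 3 → [-46, -20, -40, -3] (no swap needed)
Insert -29:
  append -29 at index 4 → [-46, -20, -40, -3, -29]
  -29 < parent -20 at index 1, swap → [-46, -29, -40, -3, -20]
Insert 36:
  append 36 at index 5 → [-46, -29, -40, -3, -20, 36] (no swap needed)
Insert -45:
  append -45 at index 6 → [-46, -29, -40, -3, -20, 36, -45]
  -45 < parent -40 at index 2, swap → [-46, -29, -45, -3, -20, 36, -40]
Insert 20:
  append 20 at index 7 → [-46, -29, -45, -3, -20, 36, -40, 20] (no swap needed)
Insert -1:
  append -1 at index 8 → [-46, -29, -45, -3, -20, 36, -40, 20, -1] (no swap needed)
Insert 48:
  append 48 at index 9 → [-46, -29, -45, -3, -20, 36, -40, 20, -1, 48] (no swap needed)
Insert 25:
  append 25 at index 10 → [-46, -29, -45, -3, -20, 36, -40, 20, -1, 48, 25] (no swap needed)
resulting array: [-46, -29, -45, -3, -20, 36, -40, 20, -1, 48, 25]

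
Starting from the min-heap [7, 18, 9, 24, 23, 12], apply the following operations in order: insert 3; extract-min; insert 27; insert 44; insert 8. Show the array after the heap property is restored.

[7, 8, 9, 18, 23, 12, 27, 44, 24]

insert 3:
  append 3 at index 6 → [7, 18, 9, 24, 23, 12, 3]
  3 < parent 9 at index 2, swap → [7, 18, 3, 24, 23, 12, 9]
  3 < parent 7 at index 0, swap → [3, 18, 7, 24, 23, 12, 9]
extract-min → returns 3:
  remove root 3; move last element 9 to root → [9, 18, 7, 24, 23, 12]
  9 vs smaller child 7 at index 2, swap → [7, 18, 9, 24, 23, 12]
insert 27:
  append 27 at index 6 → [7, 18, 9, 24, 23, 12, 27] (no swap needed)
insert 44:
  append 44 at index 7 → [7, 18, 9, 24, 23, 12, 27, 44] (no swap needed)
insert 8:
  append 8 at index 8 → [7, 18, 9, 24, 23, 12, 27, 44, 8]
  8 < parent 24 at index 3, swap → [7, 18, 9, 8, 23, 12, 27, 44, 24]
  8 < parent 18 at index 1, swap → [7, 8, 9, 18, 23, 12, 27, 44, 24]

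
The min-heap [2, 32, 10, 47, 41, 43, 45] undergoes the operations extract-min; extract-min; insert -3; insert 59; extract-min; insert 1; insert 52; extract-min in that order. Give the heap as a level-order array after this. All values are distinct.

[32, 41, 43, 47, 45, 59, 52]

extract-min → returns 2:
  remove root 2; move last element 45 to root → [45, 32, 10, 47, 41, 43]
  45 vs smaller child 10 at index 2, swap → [10, 32, 45, 47, 41, 43]
  45 vs only child 43 at index 5, swap → [10, 32, 43, 47, 41, 45]
extract-min → returns 10:
  remove root 10; move last element 45 to root → [45, 32, 43, 47, 41]
  45 vs smaller child 32 at index 1, swap → [32, 45, 43, 47, 41]
  45 vs smaller child 41 at index 4, swap → [32, 41, 43, 47, 45]
insert -3:
  append -3 at index 5 → [32, 41, 43, 47, 45, -3]
  -3 < parent 43 at index 2, swap → [32, 41, -3, 47, 45, 43]
  -3 < parent 32 at index 0, swap → [-3, 41, 32, 47, 45, 43]
insert 59:
  append 59 at index 6 → [-3, 41, 32, 47, 45, 43, 59] (no swap needed)
extract-min → returns -3:
  remove root -3; move last element 59 to root → [59, 41, 32, 47, 45, 43]
  59 vs smaller child 32 at index 2, swap → [32, 41, 59, 47, 45, 43]
  59 vs only child 43 at index 5, swap → [32, 41, 43, 47, 45, 59]
insert 1:
  append 1 at index 6 → [32, 41, 43, 47, 45, 59, 1]
  1 < parent 43 at index 2, swap → [32, 41, 1, 47, 45, 59, 43]
  1 < parent 32 at index 0, swap → [1, 41, 32, 47, 45, 59, 43]
insert 52:
  append 52 at index 7 → [1, 41, 32, 47, 45, 59, 43, 52] (no swap needed)
extract-min → returns 1:
  remove root 1; move last element 52 to root → [52, 41, 32, 47, 45, 59, 43]
  52 vs smaller child 32 at index 2, swap → [32, 41, 52, 47, 45, 59, 43]
  52 vs smaller child 43 at index 6, swap → [32, 41, 43, 47, 45, 59, 52]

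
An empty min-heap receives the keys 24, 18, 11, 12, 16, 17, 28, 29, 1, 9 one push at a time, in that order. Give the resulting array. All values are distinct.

Insert 24:
  append 24 at index 0 → [24] (no swap needed)
Insert 18:
  append 18 at index 1 → [24, 18]
  18 < parent 24 at index 0, swap → [18, 24]
Insert 11:
  append 11 at index 2 → [18, 24, 11]
  11 < parent 18 at index 0, swap → [11, 24, 18]
Insert 12:
  append 12 at index 3 → [11, 24, 18, 12]
  12 < parent 24 at index 1, swap → [11, 12, 18, 24]
Insert 16:
  append 16 at index 4 → [11, 12, 18, 24, 16] (no swap needed)
Insert 17:
  append 17 at index 5 → [11, 12, 18, 24, 16, 17]
  17 < parent 18 at index 2, swap → [11, 12, 17, 24, 16, 18]
Insert 28:
  append 28 at index 6 → [11, 12, 17, 24, 16, 18, 28] (no swap needed)
Insert 29:
  append 29 at index 7 → [11, 12, 17, 24, 16, 18, 28, 29] (no swap needed)
Insert 1:
  append 1 at index 8 → [11, 12, 17, 24, 16, 18, 28, 29, 1]
  1 < parent 24 at index 3, swap → [11, 12, 17, 1, 16, 18, 28, 29, 24]
  1 < parent 12 at index 1, swap → [11, 1, 17, 12, 16, 18, 28, 29, 24]
  1 < parent 11 at index 0, swap → [1, 11, 17, 12, 16, 18, 28, 29, 24]
Insert 9:
  append 9 at index 9 → [1, 11, 17, 12, 16, 18, 28, 29, 24, 9]
  9 < parent 16 at index 4, swap → [1, 11, 17, 12, 9, 18, 28, 29, 24, 16]
  9 < parent 11 at index 1, swap → [1, 9, 17, 12, 11, 18, 28, 29, 24, 16]

[1, 9, 17, 12, 11, 18, 28, 29, 24, 16]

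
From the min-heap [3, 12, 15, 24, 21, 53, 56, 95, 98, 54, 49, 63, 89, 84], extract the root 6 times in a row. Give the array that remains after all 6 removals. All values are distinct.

extract-min #1 returns 3:
  remove root 3; move last element 84 to root → [84, 12, 15, 24, 21, 53, 56, 95, 98, 54, 49, 63, 89]
  84 vs smaller child 12 at index 1, swap → [12, 84, 15, 24, 21, 53, 56, 95, 98, 54, 49, 63, 89]
  84 vs smaller child 21 at index 4, swap → [12, 21, 15, 24, 84, 53, 56, 95, 98, 54, 49, 63, 89]
  84 vs smaller child 49 at index 10, swap → [12, 21, 15, 24, 49, 53, 56, 95, 98, 54, 84, 63, 89]
extract-min #2 returns 12:
  remove root 12; move last element 89 to root → [89, 21, 15, 24, 49, 53, 56, 95, 98, 54, 84, 63]
  89 vs smaller child 15 at index 2, swap → [15, 21, 89, 24, 49, 53, 56, 95, 98, 54, 84, 63]
  89 vs smaller child 53 at index 5, swap → [15, 21, 53, 24, 49, 89, 56, 95, 98, 54, 84, 63]
  89 vs only child 63 at index 11, swap → [15, 21, 53, 24, 49, 63, 56, 95, 98, 54, 84, 89]
extract-min #3 returns 15:
  remove root 15; move last element 89 to root → [89, 21, 53, 24, 49, 63, 56, 95, 98, 54, 84]
  89 vs smaller child 21 at index 1, swap → [21, 89, 53, 24, 49, 63, 56, 95, 98, 54, 84]
  89 vs smaller child 24 at index 3, swap → [21, 24, 53, 89, 49, 63, 56, 95, 98, 54, 84]
extract-min #4 returns 21:
  remove root 21; move last element 84 to root → [84, 24, 53, 89, 49, 63, 56, 95, 98, 54]
  84 vs smaller child 24 at index 1, swap → [24, 84, 53, 89, 49, 63, 56, 95, 98, 54]
  84 vs smaller child 49 at index 4, swap → [24, 49, 53, 89, 84, 63, 56, 95, 98, 54]
  84 vs only child 54 at index 9, swap → [24, 49, 53, 89, 54, 63, 56, 95, 98, 84]
extract-min #5 returns 24:
  remove root 24; move last element 84 to root → [84, 49, 53, 89, 54, 63, 56, 95, 98]
  84 vs smaller child 49 at index 1, swap → [49, 84, 53, 89, 54, 63, 56, 95, 98]
  84 vs smaller child 54 at index 4, swap → [49, 54, 53, 89, 84, 63, 56, 95, 98]
extract-min #6 returns 49:
  remove root 49; move last element 98 to root → [98, 54, 53, 89, 84, 63, 56, 95]
  98 vs smaller child 53 at index 2, swap → [53, 54, 98, 89, 84, 63, 56, 95]
  98 vs smaller child 56 at index 6, swap → [53, 54, 56, 89, 84, 63, 98, 95]

[53, 54, 56, 89, 84, 63, 98, 95]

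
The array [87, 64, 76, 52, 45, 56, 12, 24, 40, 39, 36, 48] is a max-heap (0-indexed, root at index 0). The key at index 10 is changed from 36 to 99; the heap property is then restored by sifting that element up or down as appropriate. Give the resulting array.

set index 10 from 36 to 99 → [87, 64, 76, 52, 45, 56, 12, 24, 40, 39, 99, 48]
99 > parent 45 at index 4, swap → [87, 64, 76, 52, 99, 56, 12, 24, 40, 39, 45, 48]
99 > parent 64 at index 1, swap → [87, 99, 76, 52, 64, 56, 12, 24, 40, 39, 45, 48]
99 > parent 87 at index 0, swap → [99, 87, 76, 52, 64, 56, 12, 24, 40, 39, 45, 48]

[99, 87, 76, 52, 64, 56, 12, 24, 40, 39, 45, 48]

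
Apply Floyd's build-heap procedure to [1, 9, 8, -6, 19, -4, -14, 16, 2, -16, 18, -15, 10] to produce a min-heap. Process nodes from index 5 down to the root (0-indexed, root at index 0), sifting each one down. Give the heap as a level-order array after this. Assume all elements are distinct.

sift down from index 5:
  -4 vs smaller child -15 at index 11, swap → [1, 9, 8, -6, 19, -15, -14, 16, 2, -16, 18, -4, 10]
sift down from index 4:
  19 vs smaller child -16 at index 9, swap → [1, 9, 8, -6, -16, -15, -14, 16, 2, 19, 18, -4, 10]
sift down from index 3: already satisfies heap property
sift down from index 2:
  8 vs smaller child -15 at index 5, swap → [1, 9, -15, -6, -16, 8, -14, 16, 2, 19, 18, -4, 10]
  8 vs smaller child -4 at index 11, swap → [1, 9, -15, -6, -16, -4, -14, 16, 2, 19, 18, 8, 10]
sift down from index 1:
  9 vs smaller child -16 at index 4, swap → [1, -16, -15, -6, 9, -4, -14, 16, 2, 19, 18, 8, 10]
sift down from index 0:
  1 vs smaller child -16 at index 1, swap → [-16, 1, -15, -6, 9, -4, -14, 16, 2, 19, 18, 8, 10]
  1 vs smaller child -6 at index 3, swap → [-16, -6, -15, 1, 9, -4, -14, 16, 2, 19, 18, 8, 10]

[-16, -6, -15, 1, 9, -4, -14, 16, 2, 19, 18, 8, 10]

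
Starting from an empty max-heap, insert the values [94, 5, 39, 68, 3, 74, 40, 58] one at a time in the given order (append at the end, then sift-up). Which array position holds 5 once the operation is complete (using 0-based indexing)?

7

Insert 94:
  append 94 at index 0 → [94] (no swap needed)
Insert 5:
  append 5 at index 1 → [94, 5] (no swap needed)
Insert 39:
  append 39 at index 2 → [94, 5, 39] (no swap needed)
Insert 68:
  append 68 at index 3 → [94, 5, 39, 68]
  68 > parent 5 at index 1, swap → [94, 68, 39, 5]
Insert 3:
  append 3 at index 4 → [94, 68, 39, 5, 3] (no swap needed)
Insert 74:
  append 74 at index 5 → [94, 68, 39, 5, 3, 74]
  74 > parent 39 at index 2, swap → [94, 68, 74, 5, 3, 39]
Insert 40:
  append 40 at index 6 → [94, 68, 74, 5, 3, 39, 40] (no swap needed)
Insert 58:
  append 58 at index 7 → [94, 68, 74, 5, 3, 39, 40, 58]
  58 > parent 5 at index 3, swap → [94, 68, 74, 58, 3, 39, 40, 5]
resulting array: [94, 68, 74, 58, 3, 39, 40, 5]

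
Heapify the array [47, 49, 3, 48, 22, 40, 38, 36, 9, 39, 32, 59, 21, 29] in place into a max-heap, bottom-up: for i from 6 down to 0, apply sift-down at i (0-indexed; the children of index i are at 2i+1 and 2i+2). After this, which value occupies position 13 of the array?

sift down from index 6: already satisfies heap property
sift down from index 5:
  40 vs larger child 59 at index 11, swap → [47, 49, 3, 48, 22, 59, 38, 36, 9, 39, 32, 40, 21, 29]
sift down from index 4:
  22 vs larger child 39 at index 9, swap → [47, 49, 3, 48, 39, 59, 38, 36, 9, 22, 32, 40, 21, 29]
sift down from index 3: already satisfies heap property
sift down from index 2:
  3 vs larger child 59 at index 5, swap → [47, 49, 59, 48, 39, 3, 38, 36, 9, 22, 32, 40, 21, 29]
  3 vs larger child 40 at index 11, swap → [47, 49, 59, 48, 39, 40, 38, 36, 9, 22, 32, 3, 21, 29]
sift down from index 1: already satisfies heap property
sift down from index 0:
  47 vs larger child 59 at index 2, swap → [59, 49, 47, 48, 39, 40, 38, 36, 9, 22, 32, 3, 21, 29]
resulting array: [59, 49, 47, 48, 39, 40, 38, 36, 9, 22, 32, 3, 21, 29]

29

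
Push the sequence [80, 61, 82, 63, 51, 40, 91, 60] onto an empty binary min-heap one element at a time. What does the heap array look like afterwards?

Insert 80:
  append 80 at index 0 → [80] (no swap needed)
Insert 61:
  append 61 at index 1 → [80, 61]
  61 < parent 80 at index 0, swap → [61, 80]
Insert 82:
  append 82 at index 2 → [61, 80, 82] (no swap needed)
Insert 63:
  append 63 at index 3 → [61, 80, 82, 63]
  63 < parent 80 at index 1, swap → [61, 63, 82, 80]
Insert 51:
  append 51 at index 4 → [61, 63, 82, 80, 51]
  51 < parent 63 at index 1, swap → [61, 51, 82, 80, 63]
  51 < parent 61 at index 0, swap → [51, 61, 82, 80, 63]
Insert 40:
  append 40 at index 5 → [51, 61, 82, 80, 63, 40]
  40 < parent 82 at index 2, swap → [51, 61, 40, 80, 63, 82]
  40 < parent 51 at index 0, swap → [40, 61, 51, 80, 63, 82]
Insert 91:
  append 91 at index 6 → [40, 61, 51, 80, 63, 82, 91] (no swap needed)
Insert 60:
  append 60 at index 7 → [40, 61, 51, 80, 63, 82, 91, 60]
  60 < parent 80 at index 3, swap → [40, 61, 51, 60, 63, 82, 91, 80]
  60 < parent 61 at index 1, swap → [40, 60, 51, 61, 63, 82, 91, 80]

[40, 60, 51, 61, 63, 82, 91, 80]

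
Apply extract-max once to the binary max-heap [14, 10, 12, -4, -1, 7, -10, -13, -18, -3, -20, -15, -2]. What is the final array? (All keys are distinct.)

[12, 10, 7, -4, -1, -2, -10, -13, -18, -3, -20, -15]

remove root 14; move last element -2 to root → [-2, 10, 12, -4, -1, 7, -10, -13, -18, -3, -20, -15]
-2 vs larger child 12 at index 2, swap → [12, 10, -2, -4, -1, 7, -10, -13, -18, -3, -20, -15]
-2 vs larger child 7 at index 5, swap → [12, 10, 7, -4, -1, -2, -10, -13, -18, -3, -20, -15]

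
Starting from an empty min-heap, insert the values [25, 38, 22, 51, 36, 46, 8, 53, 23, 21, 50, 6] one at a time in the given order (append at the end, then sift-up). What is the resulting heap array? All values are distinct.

Insert 25:
  append 25 at index 0 → [25] (no swap needed)
Insert 38:
  append 38 at index 1 → [25, 38] (no swap needed)
Insert 22:
  append 22 at index 2 → [25, 38, 22]
  22 < parent 25 at index 0, swap → [22, 38, 25]
Insert 51:
  append 51 at index 3 → [22, 38, 25, 51] (no swap needed)
Insert 36:
  append 36 at index 4 → [22, 38, 25, 51, 36]
  36 < parent 38 at index 1, swap → [22, 36, 25, 51, 38]
Insert 46:
  append 46 at index 5 → [22, 36, 25, 51, 38, 46] (no swap needed)
Insert 8:
  append 8 at index 6 → [22, 36, 25, 51, 38, 46, 8]
  8 < parent 25 at index 2, swap → [22, 36, 8, 51, 38, 46, 25]
  8 < parent 22 at index 0, swap → [8, 36, 22, 51, 38, 46, 25]
Insert 53:
  append 53 at index 7 → [8, 36, 22, 51, 38, 46, 25, 53] (no swap needed)
Insert 23:
  append 23 at index 8 → [8, 36, 22, 51, 38, 46, 25, 53, 23]
  23 < parent 51 at index 3, swap → [8, 36, 22, 23, 38, 46, 25, 53, 51]
  23 < parent 36 at index 1, swap → [8, 23, 22, 36, 38, 46, 25, 53, 51]
Insert 21:
  append 21 at index 9 → [8, 23, 22, 36, 38, 46, 25, 53, 51, 21]
  21 < parent 38 at index 4, swap → [8, 23, 22, 36, 21, 46, 25, 53, 51, 38]
  21 < parent 23 at index 1, swap → [8, 21, 22, 36, 23, 46, 25, 53, 51, 38]
Insert 50:
  append 50 at index 10 → [8, 21, 22, 36, 23, 46, 25, 53, 51, 38, 50] (no swap needed)
Insert 6:
  append 6 at index 11 → [8, 21, 22, 36, 23, 46, 25, 53, 51, 38, 50, 6]
  6 < parent 46 at index 5, swap → [8, 21, 22, 36, 23, 6, 25, 53, 51, 38, 50, 46]
  6 < parent 22 at index 2, swap → [8, 21, 6, 36, 23, 22, 25, 53, 51, 38, 50, 46]
  6 < parent 8 at index 0, swap → [6, 21, 8, 36, 23, 22, 25, 53, 51, 38, 50, 46]

[6, 21, 8, 36, 23, 22, 25, 53, 51, 38, 50, 46]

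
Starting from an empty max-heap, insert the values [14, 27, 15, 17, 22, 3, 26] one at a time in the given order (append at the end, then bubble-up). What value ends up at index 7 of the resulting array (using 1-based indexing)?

Insert 14:
  append 14 at index 1 → [14] (no swap needed)
Insert 27:
  append 27 at index 2 → [14, 27]
  27 > parent 14 at index 1, swap → [27, 14]
Insert 15:
  append 15 at index 3 → [27, 14, 15] (no swap needed)
Insert 17:
  append 17 at index 4 → [27, 14, 15, 17]
  17 > parent 14 at index 2, swap → [27, 17, 15, 14]
Insert 22:
  append 22 at index 5 → [27, 17, 15, 14, 22]
  22 > parent 17 at index 2, swap → [27, 22, 15, 14, 17]
Insert 3:
  append 3 at index 6 → [27, 22, 15, 14, 17, 3] (no swap needed)
Insert 26:
  append 26 at index 7 → [27, 22, 15, 14, 17, 3, 26]
  26 > parent 15 at index 3, swap → [27, 22, 26, 14, 17, 3, 15]
resulting array: [27, 22, 26, 14, 17, 3, 15]

15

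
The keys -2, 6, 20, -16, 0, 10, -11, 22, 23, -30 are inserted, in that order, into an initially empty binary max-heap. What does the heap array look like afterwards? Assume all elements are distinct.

[23, 22, 10, 20, -2, 6, -11, -16, 0, -30]

Insert -2:
  append -2 at index 0 → [-2] (no swap needed)
Insert 6:
  append 6 at index 1 → [-2, 6]
  6 > parent -2 at index 0, swap → [6, -2]
Insert 20:
  append 20 at index 2 → [6, -2, 20]
  20 > parent 6 at index 0, swap → [20, -2, 6]
Insert -16:
  append -16 at index 3 → [20, -2, 6, -16] (no swap needed)
Insert 0:
  append 0 at index 4 → [20, -2, 6, -16, 0]
  0 > parent -2 at index 1, swap → [20, 0, 6, -16, -2]
Insert 10:
  append 10 at index 5 → [20, 0, 6, -16, -2, 10]
  10 > parent 6 at index 2, swap → [20, 0, 10, -16, -2, 6]
Insert -11:
  append -11 at index 6 → [20, 0, 10, -16, -2, 6, -11] (no swap needed)
Insert 22:
  append 22 at index 7 → [20, 0, 10, -16, -2, 6, -11, 22]
  22 > parent -16 at index 3, swap → [20, 0, 10, 22, -2, 6, -11, -16]
  22 > parent 0 at index 1, swap → [20, 22, 10, 0, -2, 6, -11, -16]
  22 > parent 20 at index 0, swap → [22, 20, 10, 0, -2, 6, -11, -16]
Insert 23:
  append 23 at index 8 → [22, 20, 10, 0, -2, 6, -11, -16, 23]
  23 > parent 0 at index 3, swap → [22, 20, 10, 23, -2, 6, -11, -16, 0]
  23 > parent 20 at index 1, swap → [22, 23, 10, 20, -2, 6, -11, -16, 0]
  23 > parent 22 at index 0, swap → [23, 22, 10, 20, -2, 6, -11, -16, 0]
Insert -30:
  append -30 at index 9 → [23, 22, 10, 20, -2, 6, -11, -16, 0, -30] (no swap needed)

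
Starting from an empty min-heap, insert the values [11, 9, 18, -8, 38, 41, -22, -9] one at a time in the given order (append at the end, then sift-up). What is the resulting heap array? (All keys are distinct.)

[-22, -9, -8, 9, 38, 41, 18, 11]

Insert 11:
  append 11 at index 0 → [11] (no swap needed)
Insert 9:
  append 9 at index 1 → [11, 9]
  9 < parent 11 at index 0, swap → [9, 11]
Insert 18:
  append 18 at index 2 → [9, 11, 18] (no swap needed)
Insert -8:
  append -8 at index 3 → [9, 11, 18, -8]
  -8 < parent 11 at index 1, swap → [9, -8, 18, 11]
  -8 < parent 9 at index 0, swap → [-8, 9, 18, 11]
Insert 38:
  append 38 at index 4 → [-8, 9, 18, 11, 38] (no swap needed)
Insert 41:
  append 41 at index 5 → [-8, 9, 18, 11, 38, 41] (no swap needed)
Insert -22:
  append -22 at index 6 → [-8, 9, 18, 11, 38, 41, -22]
  -22 < parent 18 at index 2, swap → [-8, 9, -22, 11, 38, 41, 18]
  -22 < parent -8 at index 0, swap → [-22, 9, -8, 11, 38, 41, 18]
Insert -9:
  append -9 at index 7 → [-22, 9, -8, 11, 38, 41, 18, -9]
  -9 < parent 11 at index 3, swap → [-22, 9, -8, -9, 38, 41, 18, 11]
  -9 < parent 9 at index 1, swap → [-22, -9, -8, 9, 38, 41, 18, 11]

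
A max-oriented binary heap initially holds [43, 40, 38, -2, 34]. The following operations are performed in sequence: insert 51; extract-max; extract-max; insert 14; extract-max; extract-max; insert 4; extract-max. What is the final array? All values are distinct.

insert 51:
  append 51 at index 5 → [43, 40, 38, -2, 34, 51]
  51 > parent 38 at index 2, swap → [43, 40, 51, -2, 34, 38]
  51 > parent 43 at index 0, swap → [51, 40, 43, -2, 34, 38]
extract-max → returns 51:
  remove root 51; move last element 38 to root → [38, 40, 43, -2, 34]
  38 vs larger child 43 at index 2, swap → [43, 40, 38, -2, 34]
extract-max → returns 43:
  remove root 43; move last element 34 to root → [34, 40, 38, -2]
  34 vs larger child 40 at index 1, swap → [40, 34, 38, -2]
insert 14:
  append 14 at index 4 → [40, 34, 38, -2, 14] (no swap needed)
extract-max → returns 40:
  remove root 40; move last element 14 to root → [14, 34, 38, -2]
  14 vs larger child 38 at index 2, swap → [38, 34, 14, -2]
extract-max → returns 38:
  remove root 38; move last element -2 to root → [-2, 34, 14]
  -2 vs larger child 34 at index 1, swap → [34, -2, 14]
insert 4:
  append 4 at index 3 → [34, -2, 14, 4]
  4 > parent -2 at index 1, swap → [34, 4, 14, -2]
extract-max → returns 34:
  remove root 34; move last element -2 to root → [-2, 4, 14]
  -2 vs larger child 14 at index 2, swap → [14, 4, -2]

[14, 4, -2]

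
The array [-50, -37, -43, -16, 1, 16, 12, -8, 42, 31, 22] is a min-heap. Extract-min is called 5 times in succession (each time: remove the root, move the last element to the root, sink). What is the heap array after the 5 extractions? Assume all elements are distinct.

extract-min #1 returns -50:
  remove root -50; move last element 22 to root → [22, -37, -43, -16, 1, 16, 12, -8, 42, 31]
  22 vs smaller child -43 at index 2, swap → [-43, -37, 22, -16, 1, 16, 12, -8, 42, 31]
  22 vs smaller child 12 at index 6, swap → [-43, -37, 12, -16, 1, 16, 22, -8, 42, 31]
extract-min #2 returns -43:
  remove root -43; move last element 31 to root → [31, -37, 12, -16, 1, 16, 22, -8, 42]
  31 vs smaller child -37 at index 1, swap → [-37, 31, 12, -16, 1, 16, 22, -8, 42]
  31 vs smaller child -16 at index 3, swap → [-37, -16, 12, 31, 1, 16, 22, -8, 42]
  31 vs smaller child -8 at index 7, swap → [-37, -16, 12, -8, 1, 16, 22, 31, 42]
extract-min #3 returns -37:
  remove root -37; move last element 42 to root → [42, -16, 12, -8, 1, 16, 22, 31]
  42 vs smaller child -16 at index 1, swap → [-16, 42, 12, -8, 1, 16, 22, 31]
  42 vs smaller child -8 at index 3, swap → [-16, -8, 12, 42, 1, 16, 22, 31]
  42 vs only child 31 at index 7, swap → [-16, -8, 12, 31, 1, 16, 22, 42]
extract-min #4 returns -16:
  remove root -16; move last element 42 to root → [42, -8, 12, 31, 1, 16, 22]
  42 vs smaller child -8 at index 1, swap → [-8, 42, 12, 31, 1, 16, 22]
  42 vs smaller child 1 at index 4, swap → [-8, 1, 12, 31, 42, 16, 22]
extract-min #5 returns -8:
  remove root -8; move last element 22 to root → [22, 1, 12, 31, 42, 16]
  22 vs smaller child 1 at index 1, swap → [1, 22, 12, 31, 42, 16]

[1, 22, 12, 31, 42, 16]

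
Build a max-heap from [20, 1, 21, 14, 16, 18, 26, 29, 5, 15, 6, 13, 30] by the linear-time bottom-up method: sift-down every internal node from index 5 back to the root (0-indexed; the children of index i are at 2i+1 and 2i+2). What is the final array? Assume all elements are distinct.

sift down from index 5:
  18 vs larger child 30 at index 12, swap → [20, 1, 21, 14, 16, 30, 26, 29, 5, 15, 6, 13, 18]
sift down from index 4: already satisfies heap property
sift down from index 3:
  14 vs larger child 29 at index 7, swap → [20, 1, 21, 29, 16, 30, 26, 14, 5, 15, 6, 13, 18]
sift down from index 2:
  21 vs larger child 30 at index 5, swap → [20, 1, 30, 29, 16, 21, 26, 14, 5, 15, 6, 13, 18]
sift down from index 1:
  1 vs larger child 29 at index 3, swap → [20, 29, 30, 1, 16, 21, 26, 14, 5, 15, 6, 13, 18]
  1 vs larger child 14 at index 7, swap → [20, 29, 30, 14, 16, 21, 26, 1, 5, 15, 6, 13, 18]
sift down from index 0:
  20 vs larger child 30 at index 2, swap → [30, 29, 20, 14, 16, 21, 26, 1, 5, 15, 6, 13, 18]
  20 vs larger child 26 at index 6, swap → [30, 29, 26, 14, 16, 21, 20, 1, 5, 15, 6, 13, 18]

[30, 29, 26, 14, 16, 21, 20, 1, 5, 15, 6, 13, 18]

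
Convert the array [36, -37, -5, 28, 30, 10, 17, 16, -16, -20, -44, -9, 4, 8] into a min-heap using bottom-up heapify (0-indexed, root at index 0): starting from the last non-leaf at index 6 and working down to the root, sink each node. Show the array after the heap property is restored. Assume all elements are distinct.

[-44, -37, -9, -16, -20, -5, 8, 16, 28, 36, 30, 10, 4, 17]

sift down from index 6:
  17 vs only child 8 at index 13, swap → [36, -37, -5, 28, 30, 10, 8, 16, -16, -20, -44, -9, 4, 17]
sift down from index 5:
  10 vs smaller child -9 at index 11, swap → [36, -37, -5, 28, 30, -9, 8, 16, -16, -20, -44, 10, 4, 17]
sift down from index 4:
  30 vs smaller child -44 at index 10, swap → [36, -37, -5, 28, -44, -9, 8, 16, -16, -20, 30, 10, 4, 17]
sift down from index 3:
  28 vs smaller child -16 at index 8, swap → [36, -37, -5, -16, -44, -9, 8, 16, 28, -20, 30, 10, 4, 17]
sift down from index 2:
  -5 vs smaller child -9 at index 5, swap → [36, -37, -9, -16, -44, -5, 8, 16, 28, -20, 30, 10, 4, 17]
sift down from index 1:
  -37 vs smaller child -44 at index 4, swap → [36, -44, -9, -16, -37, -5, 8, 16, 28, -20, 30, 10, 4, 17]
sift down from index 0:
  36 vs smaller child -44 at index 1, swap → [-44, 36, -9, -16, -37, -5, 8, 16, 28, -20, 30, 10, 4, 17]
  36 vs smaller child -37 at index 4, swap → [-44, -37, -9, -16, 36, -5, 8, 16, 28, -20, 30, 10, 4, 17]
  36 vs smaller child -20 at index 9, swap → [-44, -37, -9, -16, -20, -5, 8, 16, 28, 36, 30, 10, 4, 17]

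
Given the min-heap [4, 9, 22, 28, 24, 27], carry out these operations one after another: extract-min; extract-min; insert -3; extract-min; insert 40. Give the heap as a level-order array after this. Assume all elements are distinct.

[22, 24, 27, 28, 40]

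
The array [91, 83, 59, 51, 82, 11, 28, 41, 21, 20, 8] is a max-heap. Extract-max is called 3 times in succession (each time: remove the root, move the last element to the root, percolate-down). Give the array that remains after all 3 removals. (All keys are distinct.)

[59, 51, 28, 41, 20, 11, 21, 8]

extract-max #1 returns 91:
  remove root 91; move last element 8 to root → [8, 83, 59, 51, 82, 11, 28, 41, 21, 20]
  8 vs larger child 83 at index 1, swap → [83, 8, 59, 51, 82, 11, 28, 41, 21, 20]
  8 vs larger child 82 at index 4, swap → [83, 82, 59, 51, 8, 11, 28, 41, 21, 20]
  8 vs only child 20 at index 9, swap → [83, 82, 59, 51, 20, 11, 28, 41, 21, 8]
extract-max #2 returns 83:
  remove root 83; move last element 8 to root → [8, 82, 59, 51, 20, 11, 28, 41, 21]
  8 vs larger child 82 at index 1, swap → [82, 8, 59, 51, 20, 11, 28, 41, 21]
  8 vs larger child 51 at index 3, swap → [82, 51, 59, 8, 20, 11, 28, 41, 21]
  8 vs larger child 41 at index 7, swap → [82, 51, 59, 41, 20, 11, 28, 8, 21]
extract-max #3 returns 82:
  remove root 82; move last element 21 to root → [21, 51, 59, 41, 20, 11, 28, 8]
  21 vs larger child 59 at index 2, swap → [59, 51, 21, 41, 20, 11, 28, 8]
  21 vs larger child 28 at index 6, swap → [59, 51, 28, 41, 20, 11, 21, 8]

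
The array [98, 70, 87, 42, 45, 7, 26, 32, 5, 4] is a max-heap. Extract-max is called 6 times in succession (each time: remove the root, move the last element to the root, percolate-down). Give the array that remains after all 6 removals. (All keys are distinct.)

extract-max #1 returns 98:
  remove root 98; move last element 4 to root → [4, 70, 87, 42, 45, 7, 26, 32, 5]
  4 vs larger child 87 at index 2, swap → [87, 70, 4, 42, 45, 7, 26, 32, 5]
  4 vs larger child 26 at index 6, swap → [87, 70, 26, 42, 45, 7, 4, 32, 5]
extract-max #2 returns 87:
  remove root 87; move last element 5 to root → [5, 70, 26, 42, 45, 7, 4, 32]
  5 vs larger child 70 at index 1, swap → [70, 5, 26, 42, 45, 7, 4, 32]
  5 vs larger child 45 at index 4, swap → [70, 45, 26, 42, 5, 7, 4, 32]
extract-max #3 returns 70:
  remove root 70; move last element 32 to root → [32, 45, 26, 42, 5, 7, 4]
  32 vs larger child 45 at index 1, swap → [45, 32, 26, 42, 5, 7, 4]
  32 vs larger child 42 at index 3, swap → [45, 42, 26, 32, 5, 7, 4]
extract-max #4 returns 45:
  remove root 45; move last element 4 to root → [4, 42, 26, 32, 5, 7]
  4 vs larger child 42 at index 1, swap → [42, 4, 26, 32, 5, 7]
  4 vs larger child 32 at index 3, swap → [42, 32, 26, 4, 5, 7]
extract-max #5 returns 42:
  remove root 42; move last element 7 to root → [7, 32, 26, 4, 5]
  7 vs larger child 32 at index 1, swap → [32, 7, 26, 4, 5]
extract-max #6 returns 32:
  remove root 32; move last element 5 to root → [5, 7, 26, 4]
  5 vs larger child 26 at index 2, swap → [26, 7, 5, 4]

[26, 7, 5, 4]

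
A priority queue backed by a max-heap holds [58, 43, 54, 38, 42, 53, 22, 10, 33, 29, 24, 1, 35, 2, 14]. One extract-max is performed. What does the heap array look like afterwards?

remove root 58; move last element 14 to root → [14, 43, 54, 38, 42, 53, 22, 10, 33, 29, 24, 1, 35, 2]
14 vs larger child 54 at index 2, swap → [54, 43, 14, 38, 42, 53, 22, 10, 33, 29, 24, 1, 35, 2]
14 vs larger child 53 at index 5, swap → [54, 43, 53, 38, 42, 14, 22, 10, 33, 29, 24, 1, 35, 2]
14 vs larger child 35 at index 12, swap → [54, 43, 53, 38, 42, 35, 22, 10, 33, 29, 24, 1, 14, 2]

[54, 43, 53, 38, 42, 35, 22, 10, 33, 29, 24, 1, 14, 2]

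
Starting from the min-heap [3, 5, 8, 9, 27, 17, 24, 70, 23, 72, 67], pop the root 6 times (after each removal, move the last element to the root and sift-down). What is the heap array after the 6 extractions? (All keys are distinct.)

[24, 27, 72, 67, 70]

extract-min #1 returns 3:
  remove root 3; move last element 67 to root → [67, 5, 8, 9, 27, 17, 24, 70, 23, 72]
  67 vs smaller child 5 at index 1, swap → [5, 67, 8, 9, 27, 17, 24, 70, 23, 72]
  67 vs smaller child 9 at index 3, swap → [5, 9, 8, 67, 27, 17, 24, 70, 23, 72]
  67 vs smaller child 23 at index 8, swap → [5, 9, 8, 23, 27, 17, 24, 70, 67, 72]
extract-min #2 returns 5:
  remove root 5; move last element 72 to root → [72, 9, 8, 23, 27, 17, 24, 70, 67]
  72 vs smaller child 8 at index 2, swap → [8, 9, 72, 23, 27, 17, 24, 70, 67]
  72 vs smaller child 17 at index 5, swap → [8, 9, 17, 23, 27, 72, 24, 70, 67]
extract-min #3 returns 8:
  remove root 8; move last element 67 to root → [67, 9, 17, 23, 27, 72, 24, 70]
  67 vs smaller child 9 at index 1, swap → [9, 67, 17, 23, 27, 72, 24, 70]
  67 vs smaller child 23 at index 3, swap → [9, 23, 17, 67, 27, 72, 24, 70]
extract-min #4 returns 9:
  remove root 9; move last element 70 to root → [70, 23, 17, 67, 27, 72, 24]
  70 vs smaller child 17 at index 2, swap → [17, 23, 70, 67, 27, 72, 24]
  70 vs smaller child 24 at index 6, swap → [17, 23, 24, 67, 27, 72, 70]
extract-min #5 returns 17:
  remove root 17; move last element 70 to root → [70, 23, 24, 67, 27, 72]
  70 vs smaller child 23 at index 1, swap → [23, 70, 24, 67, 27, 72]
  70 vs smaller child 27 at index 4, swap → [23, 27, 24, 67, 70, 72]
extract-min #6 returns 23:
  remove root 23; move last element 72 to root → [72, 27, 24, 67, 70]
  72 vs smaller child 24 at index 2, swap → [24, 27, 72, 67, 70]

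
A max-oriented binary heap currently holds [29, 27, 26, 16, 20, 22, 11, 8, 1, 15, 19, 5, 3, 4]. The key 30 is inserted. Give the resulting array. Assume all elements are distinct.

append 30 at index 14 → [29, 27, 26, 16, 20, 22, 11, 8, 1, 15, 19, 5, 3, 4, 30]
30 > parent 11 at index 6, swap → [29, 27, 26, 16, 20, 22, 30, 8, 1, 15, 19, 5, 3, 4, 11]
30 > parent 26 at index 2, swap → [29, 27, 30, 16, 20, 22, 26, 8, 1, 15, 19, 5, 3, 4, 11]
30 > parent 29 at index 0, swap → [30, 27, 29, 16, 20, 22, 26, 8, 1, 15, 19, 5, 3, 4, 11]

[30, 27, 29, 16, 20, 22, 26, 8, 1, 15, 19, 5, 3, 4, 11]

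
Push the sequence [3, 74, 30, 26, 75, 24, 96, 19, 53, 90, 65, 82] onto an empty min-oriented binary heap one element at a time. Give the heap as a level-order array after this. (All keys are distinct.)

[3, 19, 24, 26, 65, 30, 96, 74, 53, 90, 75, 82]

Insert 3:
  append 3 at index 0 → [3] (no swap needed)
Insert 74:
  append 74 at index 1 → [3, 74] (no swap needed)
Insert 30:
  append 30 at index 2 → [3, 74, 30] (no swap needed)
Insert 26:
  append 26 at index 3 → [3, 74, 30, 26]
  26 < parent 74 at index 1, swap → [3, 26, 30, 74]
Insert 75:
  append 75 at index 4 → [3, 26, 30, 74, 75] (no swap needed)
Insert 24:
  append 24 at index 5 → [3, 26, 30, 74, 75, 24]
  24 < parent 30 at index 2, swap → [3, 26, 24, 74, 75, 30]
Insert 96:
  append 96 at index 6 → [3, 26, 24, 74, 75, 30, 96] (no swap needed)
Insert 19:
  append 19 at index 7 → [3, 26, 24, 74, 75, 30, 96, 19]
  19 < parent 74 at index 3, swap → [3, 26, 24, 19, 75, 30, 96, 74]
  19 < parent 26 at index 1, swap → [3, 19, 24, 26, 75, 30, 96, 74]
Insert 53:
  append 53 at index 8 → [3, 19, 24, 26, 75, 30, 96, 74, 53] (no swap needed)
Insert 90:
  append 90 at index 9 → [3, 19, 24, 26, 75, 30, 96, 74, 53, 90] (no swap needed)
Insert 65:
  append 65 at index 10 → [3, 19, 24, 26, 75, 30, 96, 74, 53, 90, 65]
  65 < parent 75 at index 4, swap → [3, 19, 24, 26, 65, 30, 96, 74, 53, 90, 75]
Insert 82:
  append 82 at index 11 → [3, 19, 24, 26, 65, 30, 96, 74, 53, 90, 75, 82] (no swap needed)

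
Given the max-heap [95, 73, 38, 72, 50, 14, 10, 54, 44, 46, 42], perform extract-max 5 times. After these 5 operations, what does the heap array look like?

[46, 44, 38, 42, 10, 14]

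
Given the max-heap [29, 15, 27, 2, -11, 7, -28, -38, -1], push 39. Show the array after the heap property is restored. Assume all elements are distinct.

[39, 29, 27, 2, 15, 7, -28, -38, -1, -11]

append 39 at index 9 → [29, 15, 27, 2, -11, 7, -28, -38, -1, 39]
39 > parent -11 at index 4, swap → [29, 15, 27, 2, 39, 7, -28, -38, -1, -11]
39 > parent 15 at index 1, swap → [29, 39, 27, 2, 15, 7, -28, -38, -1, -11]
39 > parent 29 at index 0, swap → [39, 29, 27, 2, 15, 7, -28, -38, -1, -11]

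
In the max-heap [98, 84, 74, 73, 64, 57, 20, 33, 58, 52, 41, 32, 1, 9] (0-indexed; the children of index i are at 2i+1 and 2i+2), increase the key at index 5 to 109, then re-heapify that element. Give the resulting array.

[109, 84, 98, 73, 64, 74, 20, 33, 58, 52, 41, 32, 1, 9]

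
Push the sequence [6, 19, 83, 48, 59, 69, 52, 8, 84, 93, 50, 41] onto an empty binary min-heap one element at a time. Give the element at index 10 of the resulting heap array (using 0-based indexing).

59

Insert 6:
  append 6 at index 0 → [6] (no swap needed)
Insert 19:
  append 19 at index 1 → [6, 19] (no swap needed)
Insert 83:
  append 83 at index 2 → [6, 19, 83] (no swap needed)
Insert 48:
  append 48 at index 3 → [6, 19, 83, 48] (no swap needed)
Insert 59:
  append 59 at index 4 → [6, 19, 83, 48, 59] (no swap needed)
Insert 69:
  append 69 at index 5 → [6, 19, 83, 48, 59, 69]
  69 < parent 83 at index 2, swap → [6, 19, 69, 48, 59, 83]
Insert 52:
  append 52 at index 6 → [6, 19, 69, 48, 59, 83, 52]
  52 < parent 69 at index 2, swap → [6, 19, 52, 48, 59, 83, 69]
Insert 8:
  append 8 at index 7 → [6, 19, 52, 48, 59, 83, 69, 8]
  8 < parent 48 at index 3, swap → [6, 19, 52, 8, 59, 83, 69, 48]
  8 < parent 19 at index 1, swap → [6, 8, 52, 19, 59, 83, 69, 48]
Insert 84:
  append 84 at index 8 → [6, 8, 52, 19, 59, 83, 69, 48, 84] (no swap needed)
Insert 93:
  append 93 at index 9 → [6, 8, 52, 19, 59, 83, 69, 48, 84, 93] (no swap needed)
Insert 50:
  append 50 at index 10 → [6, 8, 52, 19, 59, 83, 69, 48, 84, 93, 50]
  50 < parent 59 at index 4, swap → [6, 8, 52, 19, 50, 83, 69, 48, 84, 93, 59]
Insert 41:
  append 41 at index 11 → [6, 8, 52, 19, 50, 83, 69, 48, 84, 93, 59, 41]
  41 < parent 83 at index 5, swap → [6, 8, 52, 19, 50, 41, 69, 48, 84, 93, 59, 83]
  41 < parent 52 at index 2, swap → [6, 8, 41, 19, 50, 52, 69, 48, 84, 93, 59, 83]
resulting array: [6, 8, 41, 19, 50, 52, 69, 48, 84, 93, 59, 83]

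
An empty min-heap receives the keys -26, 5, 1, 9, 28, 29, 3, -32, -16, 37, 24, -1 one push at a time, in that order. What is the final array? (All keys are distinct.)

[-32, -26, -1, -16, 24, 1, 3, 9, 5, 37, 28, 29]

Insert -26:
  append -26 at index 0 → [-26] (no swap needed)
Insert 5:
  append 5 at index 1 → [-26, 5] (no swap needed)
Insert 1:
  append 1 at index 2 → [-26, 5, 1] (no swap needed)
Insert 9:
  append 9 at index 3 → [-26, 5, 1, 9] (no swap needed)
Insert 28:
  append 28 at index 4 → [-26, 5, 1, 9, 28] (no swap needed)
Insert 29:
  append 29 at index 5 → [-26, 5, 1, 9, 28, 29] (no swap needed)
Insert 3:
  append 3 at index 6 → [-26, 5, 1, 9, 28, 29, 3] (no swap needed)
Insert -32:
  append -32 at index 7 → [-26, 5, 1, 9, 28, 29, 3, -32]
  -32 < parent 9 at index 3, swap → [-26, 5, 1, -32, 28, 29, 3, 9]
  -32 < parent 5 at index 1, swap → [-26, -32, 1, 5, 28, 29, 3, 9]
  -32 < parent -26 at index 0, swap → [-32, -26, 1, 5, 28, 29, 3, 9]
Insert -16:
  append -16 at index 8 → [-32, -26, 1, 5, 28, 29, 3, 9, -16]
  -16 < parent 5 at index 3, swap → [-32, -26, 1, -16, 28, 29, 3, 9, 5]
Insert 37:
  append 37 at index 9 → [-32, -26, 1, -16, 28, 29, 3, 9, 5, 37] (no swap needed)
Insert 24:
  append 24 at index 10 → [-32, -26, 1, -16, 28, 29, 3, 9, 5, 37, 24]
  24 < parent 28 at index 4, swap → [-32, -26, 1, -16, 24, 29, 3, 9, 5, 37, 28]
Insert -1:
  append -1 at index 11 → [-32, -26, 1, -16, 24, 29, 3, 9, 5, 37, 28, -1]
  -1 < parent 29 at index 5, swap → [-32, -26, 1, -16, 24, -1, 3, 9, 5, 37, 28, 29]
  -1 < parent 1 at index 2, swap → [-32, -26, -1, -16, 24, 1, 3, 9, 5, 37, 28, 29]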